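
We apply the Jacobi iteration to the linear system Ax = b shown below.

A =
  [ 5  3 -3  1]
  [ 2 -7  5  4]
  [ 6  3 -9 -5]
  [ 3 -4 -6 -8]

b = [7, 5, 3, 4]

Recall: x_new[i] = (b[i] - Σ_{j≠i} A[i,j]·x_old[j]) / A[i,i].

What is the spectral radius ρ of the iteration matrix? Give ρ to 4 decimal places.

A = D + L + U where D = diag(5, -7, -9, -8).
Jacobi T = -D⁻¹(L+U): T[1,2] = -(5)/(-7) = +0.7143; T[1,1] = 0.
  T[0,:] = [+0.0000, -0.6000, +0.6000, -0.2000]
  T[1,:] = [+0.2857, +0.0000, +0.7143, +0.5714]
  T[2,:] = [+0.6667, +0.3333, +0.0000, -0.5556]
  T[3,:] = [+0.3750, -0.5000, -0.7500, +0.0000]
eigenvalue magnitudes: 1.1277, 0.9466, 0.7601, 0.7601.
ρ = 1.1277; 1.1277 > 1, so it fails to converge.

1.1277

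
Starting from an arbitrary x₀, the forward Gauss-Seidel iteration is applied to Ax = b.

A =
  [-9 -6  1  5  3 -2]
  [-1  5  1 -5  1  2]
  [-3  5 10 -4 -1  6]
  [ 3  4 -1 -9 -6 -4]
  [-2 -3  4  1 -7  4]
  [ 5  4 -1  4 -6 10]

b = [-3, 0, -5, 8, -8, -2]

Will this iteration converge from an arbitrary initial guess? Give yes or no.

Split A = D + L + U, D = diag(-9, 5, 10, -9, -7, 10).
T_GS = -(D+L)⁻¹U: row 0 first, T[0,1] = -(-6)/(-9) = -0.6667; later rows by forward substitution.
  T[0,:] = [+0.0000 -0.6667 +0.1111 +0.5556 +0.3333 -0.2222]
  T[1,:] = [+0.0000 -0.1333 -0.1778 +1.1111 -0.1333 -0.4444]
  T[2,:] = [+0.0000 -0.1333 +0.1222 +0.0111 +0.2667 -0.4444]
  T[3,:] = [+0.0000 -0.2667 -0.0556 +0.6778 -0.6444 -0.6667]
  T[4,:] = [+0.0000 +0.1333 +0.1063 -0.5317 +0.0222 +0.4762]
  T[5,:] = [+0.0000 +0.5600 +0.1138 -1.3113 +0.1844 +0.7968]
eigenvalue magnitudes: 1.5482, 0.3967, 0.3780, 0.3780, 0.1158, 0.0000.
spectral radius ρ = 1.5482; 1.5482 > 1: divergent.

no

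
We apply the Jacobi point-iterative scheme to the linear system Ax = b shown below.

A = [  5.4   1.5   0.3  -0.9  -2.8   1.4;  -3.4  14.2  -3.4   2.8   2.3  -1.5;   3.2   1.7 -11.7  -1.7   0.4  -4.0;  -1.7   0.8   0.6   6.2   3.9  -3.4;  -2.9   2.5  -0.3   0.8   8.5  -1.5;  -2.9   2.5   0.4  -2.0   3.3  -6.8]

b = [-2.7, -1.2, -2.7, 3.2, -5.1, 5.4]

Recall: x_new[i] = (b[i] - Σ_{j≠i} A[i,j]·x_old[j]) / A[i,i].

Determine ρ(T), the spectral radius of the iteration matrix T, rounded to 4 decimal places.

Diagonal D = diag(5.4, 14.2, -11.7, 6.2, 8.5, -6.8); L, U strict lower/upper.
T_J = -D⁻¹(L+U): T[2,5] = -(-4)/(-11.7) = -0.3419; T[2,2] = 0.
  T[0,:] = [+0.0000, -0.2778, -0.0556, +0.1667, +0.5185, -0.2593]
  T[1,:] = [+0.2394, +0.0000, +0.2394, -0.1972, -0.1620, +0.1056]
  T[2,:] = [+0.2735, +0.1453, +0.0000, -0.1453, +0.0342, -0.3419]
  T[3,:] = [+0.2742, -0.1290, -0.0968, +0.0000, -0.6290, +0.5484]
  T[4,:] = [+0.3412, -0.2941, +0.0353, -0.0941, +0.0000, +0.1765]
  T[5,:] = [-0.4265, +0.3676, +0.0588, -0.2941, +0.4853, +0.0000]
moduli |λ_i(T)| = 0.8622, 0.5972, 0.5972, 0.3148, 0.2436, 0.0402.
ρ(T) = max|λ| = 0.8622; 0.8622 < 1: convergent.

0.8622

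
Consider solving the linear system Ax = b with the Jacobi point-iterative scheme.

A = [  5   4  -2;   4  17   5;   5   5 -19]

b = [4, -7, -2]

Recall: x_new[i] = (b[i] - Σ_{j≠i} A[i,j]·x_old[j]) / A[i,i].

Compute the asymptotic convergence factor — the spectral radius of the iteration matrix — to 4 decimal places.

Let D = diag(5, 17, -19); L, U the strict triangles.
Jacobi T = -D⁻¹(L+U): T[1,2] = -(5)/(17) = -0.2941; T[1,1] = 0.
  T[0,:] = [+0.0000  -0.8000  +0.4000]
  T[1,:] = [-0.2353  +0.0000  -0.2941]
  T[2,:] = [+0.2632  +0.2632  +0.0000]
|λ(T)| sorted: 0.5344, 0.3107, 0.2238.
ρ(T) = max|λ| = 0.5344; 0.5344 < 1 ⇒ converges.

0.5344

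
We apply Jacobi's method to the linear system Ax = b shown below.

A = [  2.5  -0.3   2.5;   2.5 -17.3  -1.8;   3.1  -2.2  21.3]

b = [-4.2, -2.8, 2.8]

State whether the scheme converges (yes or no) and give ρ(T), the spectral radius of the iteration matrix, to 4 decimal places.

A = D + L + U where D = diag(2.5, -17.3, 21.3).
Jacobi: T = -D⁻¹(L+U), T[1,2] = -(-1.8)/(-17.3) = -0.1040; T[1,1] = 0.
  T[0,:] = [+0.0000 +0.1200 -1.0000]
  T[1,:] = [+0.1445 +0.0000 -0.1040]
  T[2,:] = [-0.1455 +0.1033 +0.0000]
|λ(T)| sorted: 0.4275, 0.3364, 0.0911.
ρ = 0.4275; 0.4275 < 1 ⇒ converges.

yes, ρ = 0.4275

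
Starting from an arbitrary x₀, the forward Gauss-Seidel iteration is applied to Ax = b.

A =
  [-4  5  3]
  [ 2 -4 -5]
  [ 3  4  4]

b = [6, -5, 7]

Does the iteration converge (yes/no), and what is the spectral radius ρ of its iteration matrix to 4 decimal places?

no, ρ = 1.6484

Let D = diag(-4, -4, 4); L, U the strict triangles.
GS T = -(D+L)⁻¹U: row 0 first, T[0,2] = -(3)/(-4) = +0.7500; later rows by forward substitution.
  T[0,:] = [+0.0000 +1.2500 +0.7500]
  T[1,:] = [+0.0000 +0.6250 -0.8750]
  T[2,:] = [+0.0000 -1.5625 +0.3125]
|roots of det(T-λI)|: 1.6484, 0.7109, 0.0000.
ρ = 1.6484; 1.6484 > 1: divergent.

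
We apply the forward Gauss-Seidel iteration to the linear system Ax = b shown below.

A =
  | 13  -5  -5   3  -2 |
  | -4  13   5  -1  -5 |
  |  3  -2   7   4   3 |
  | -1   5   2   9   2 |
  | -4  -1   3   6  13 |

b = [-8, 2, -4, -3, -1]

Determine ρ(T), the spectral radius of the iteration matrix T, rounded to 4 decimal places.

0.5089

A = D + L + U where D = diag(13, 13, 7, 9, 13).
T_GS = -(D+L)⁻¹U: row 0 first, T[0,1] = -(-5)/(13) = +0.3846; later rows by forward substitution.
  T[0,:] = [+0.0000, +0.3846, +0.3846, -0.2308, +0.1538]
  T[1,:] = [+0.0000, +0.1183, -0.2663, +0.0059, +0.4320]
  T[2,:] = [+0.0000, -0.1310, -0.2409, -0.4708, -0.3711]
  T[3,:] = [+0.0000, +0.0061, +0.2442, +0.0757, -0.3626]
  T[4,:] = [+0.0000, +0.1549, +0.0407, +0.0032, +0.3336]
eigenvalue magnitudes: 0.5089, 0.3454, 0.3454, 0.0952, 0.0000.
spectral radius ρ = 0.5089; 0.5089 < 1 ⇒ converges.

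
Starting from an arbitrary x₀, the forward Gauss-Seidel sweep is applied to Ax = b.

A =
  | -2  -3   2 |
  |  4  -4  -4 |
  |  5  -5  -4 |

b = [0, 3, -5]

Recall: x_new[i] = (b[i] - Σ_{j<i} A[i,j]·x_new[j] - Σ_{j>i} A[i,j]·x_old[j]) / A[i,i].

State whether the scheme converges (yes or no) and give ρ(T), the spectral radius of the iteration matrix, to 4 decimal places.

no, ρ = 1.5000

Write A = D+L+U with D = diag(-2, -4, -4).
T_GS = -(D+L)⁻¹U: row 0 first, T[0,2] = -(2)/(-2) = +1.0000; later rows by forward substitution.
  T[0,:] = [+0.0000, -1.5000, +1.0000]
  T[1,:] = [+0.0000, -1.5000, +0.0000]
  T[2,:] = [+0.0000, +0.0000, +1.2500]
|λ(T)| sorted: 1.5000, 1.2500, 0.0000.
spectral radius ρ = 1.5000; 1.5000 > 1 ⇒ diverges.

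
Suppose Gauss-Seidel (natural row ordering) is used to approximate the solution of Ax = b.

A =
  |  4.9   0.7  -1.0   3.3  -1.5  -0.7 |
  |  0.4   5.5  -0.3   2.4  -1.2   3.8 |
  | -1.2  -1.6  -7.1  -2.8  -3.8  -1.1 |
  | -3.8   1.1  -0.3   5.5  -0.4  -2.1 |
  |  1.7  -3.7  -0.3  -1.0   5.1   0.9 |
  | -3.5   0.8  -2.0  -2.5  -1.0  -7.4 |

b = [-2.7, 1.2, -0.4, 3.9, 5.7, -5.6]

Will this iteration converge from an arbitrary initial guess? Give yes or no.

Diagonal D = diag(4.9, 5.5, -7.1, 5.5, 5.1, -7.4); L, U strict lower/upper.
T_GS = -(D+L)⁻¹U: row 0 first, T[0,1] = -(0.7)/(4.9) = -0.1429; later rows by forward substitution.
  T[0,:] = [+0.0000 -0.1429 +0.2041 -0.6735 +0.3061 +0.1429]
  T[1,:] = [+0.0000 +0.0104 +0.0397 -0.3874 +0.1959 -0.7013]
  T[2,:] = [+0.0000 +0.0218 -0.0434 -0.1932 -0.6311 -0.0210]
  T[3,:] = [+0.0000 -0.0996 +0.1307 -0.3984 +0.2106 +0.6196]
  T[4,:] = [+0.0000 +0.0369 -0.0162 -0.1460 +0.0443 -0.6126]
  T[5,:] = [+0.0000 +0.0915 -0.1225 +0.4832 -0.0302 -0.2642]
|roots of det(T-λI)|: 0.9217, 0.3333, 0.3333, 0.0708, 0.0026, 0.0000.
spectral radius ρ = 0.9217; 0.9217 < 1: convergent.

yes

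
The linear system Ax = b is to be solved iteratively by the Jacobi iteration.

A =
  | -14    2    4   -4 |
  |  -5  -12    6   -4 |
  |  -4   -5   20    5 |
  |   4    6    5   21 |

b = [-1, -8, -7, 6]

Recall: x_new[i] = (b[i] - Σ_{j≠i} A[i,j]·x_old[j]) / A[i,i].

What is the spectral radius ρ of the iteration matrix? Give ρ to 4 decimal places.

0.6202

Write A = D+L+U with D = diag(-14, -12, 20, 21).
Jacobi: T = -D⁻¹(L+U), T[1,3] = -(-4)/(-12) = -0.3333; T[1,1] = 0.
  T[0,:] = [+0.0000  +0.1429  +0.2857  -0.2857]
  T[1,:] = [-0.4167  +0.0000  +0.5000  -0.3333]
  T[2,:] = [+0.2000  +0.2500  +0.0000  -0.2500]
  T[3,:] = [-0.1905  -0.2857  -0.2381  +0.0000]
|roots of det(T-λI)|: 0.6202, 0.4602, 0.2448, 0.0848.
ρ(T) = max|λ| = 0.6202; 0.6202 < 1: convergent.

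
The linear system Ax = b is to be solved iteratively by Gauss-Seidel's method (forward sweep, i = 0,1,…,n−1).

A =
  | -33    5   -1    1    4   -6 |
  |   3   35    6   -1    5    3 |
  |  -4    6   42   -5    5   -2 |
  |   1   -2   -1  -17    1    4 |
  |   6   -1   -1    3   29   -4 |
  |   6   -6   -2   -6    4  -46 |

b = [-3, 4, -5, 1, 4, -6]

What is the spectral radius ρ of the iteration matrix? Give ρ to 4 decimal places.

Write A = D+L+U with D = diag(-33, 35, 42, -17, 29, -46).
T_GS = -(D+L)⁻¹U: row 0 first, T[0,1] = -(5)/(-33) = +0.1515; later rows by forward substitution.
  T[0,:] = [+0.0000, +0.1515, -0.0303, +0.0303, +0.1212, -0.1818]
  T[1,:] = [+0.0000, -0.0130, -0.1688, +0.0260, -0.1532, -0.0701]
  T[2,:] = [+0.0000, +0.0163, +0.0212, +0.1182, -0.0856, +0.0403]
  T[3,:] = [+0.0000, +0.0095, +0.0168, -0.0082, +0.0890, +0.2305]
  T[4,:] = [+0.0000, -0.0322, -0.0006, -0.0004, -0.0425, +0.1507]
  T[5,:] = [+0.0000, +0.0167, +0.0149, -0.0035, +0.0242, -0.0333]
|roots of det(T-λI)|: 0.1565, 0.0763, 0.0763, 0.0599, 0.0599, 0.0000.
ρ = 0.1565; 0.1565 < 1: convergent.

0.1565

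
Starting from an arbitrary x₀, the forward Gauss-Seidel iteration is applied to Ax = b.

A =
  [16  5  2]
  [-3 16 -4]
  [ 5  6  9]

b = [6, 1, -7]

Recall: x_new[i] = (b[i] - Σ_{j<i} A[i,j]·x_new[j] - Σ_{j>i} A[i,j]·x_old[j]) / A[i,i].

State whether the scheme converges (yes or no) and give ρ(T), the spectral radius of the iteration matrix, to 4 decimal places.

yes, ρ = 0.2899

A = D + L + U where D = diag(16, 16, 9).
GS T = -(D+L)⁻¹U: row 0 first, T[0,1] = -(5)/(16) = -0.3125; later rows by forward substitution.
  T[0,:] = [+0.0000, -0.3125, -0.1250]
  T[1,:] = [+0.0000, -0.0586, +0.2266]
  T[2,:] = [+0.0000, +0.2127, -0.0816]
moduli |λ_i(T)| = 0.2899, 0.1497, 0.0000.
ρ(T) = max|λ| = 0.2899; 0.2899 < 1, so it converges for any x₀.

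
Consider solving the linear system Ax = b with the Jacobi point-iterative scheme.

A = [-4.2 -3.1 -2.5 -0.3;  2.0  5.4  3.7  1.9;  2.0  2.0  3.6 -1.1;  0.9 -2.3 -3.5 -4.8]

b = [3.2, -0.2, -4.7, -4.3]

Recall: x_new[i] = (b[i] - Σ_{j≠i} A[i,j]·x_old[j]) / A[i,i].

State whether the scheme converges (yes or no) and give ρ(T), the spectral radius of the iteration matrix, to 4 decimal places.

A = D + L + U where D = diag(-4.2, 5.4, 3.6, -4.8).
Jacobi: T = -D⁻¹(L+U), T[0,3] = -(-0.3)/(-4.2) = -0.0714; T[0,0] = 0.
  T[0,:] = [+0.0000 -0.7381 -0.5952 -0.0714]
  T[1,:] = [-0.3704 +0.0000 -0.6852 -0.3519]
  T[2,:] = [-0.5556 -0.5556 +0.0000 +0.3056]
  T[3,:] = [+0.1875 -0.4792 -0.7292 +0.0000]
|roots of det(T-λI)|: 1.1825, 0.6859, 0.3750, 0.3750.
ρ = 1.1825; 1.1825 > 1: divergent.

no, ρ = 1.1825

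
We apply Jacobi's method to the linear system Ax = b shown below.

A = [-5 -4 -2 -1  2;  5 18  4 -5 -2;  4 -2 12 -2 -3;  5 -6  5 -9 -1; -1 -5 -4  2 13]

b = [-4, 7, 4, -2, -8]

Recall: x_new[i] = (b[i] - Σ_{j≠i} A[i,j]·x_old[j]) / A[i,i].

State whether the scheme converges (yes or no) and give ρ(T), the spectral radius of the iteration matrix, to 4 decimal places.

yes, ρ = 0.9000

A = D + L + U where D = diag(-5, 18, 12, -9, 13).
Jacobi T = -D⁻¹(L+U): T[4,3] = -(2)/(13) = -0.1538; T[4,4] = 0.
  T[0,:] = [+0.0000  -0.8000  -0.4000  -0.2000  +0.4000]
  T[1,:] = [-0.2778  +0.0000  -0.2222  +0.2778  +0.1111]
  T[2,:] = [-0.3333  +0.1667  +0.0000  +0.1667  +0.2500]
  T[3,:] = [+0.5556  -0.6667  +0.5556  +0.0000  -0.1111]
  T[4,:] = [+0.0769  +0.3846  +0.3077  -0.1538  +0.0000]
moduli |λ_i(T)| = 0.9000, 0.5543, 0.5543, 0.4198, 0.0430.
ρ(T) = max|λ| = 0.9000; 0.9000 < 1 ⇒ converges.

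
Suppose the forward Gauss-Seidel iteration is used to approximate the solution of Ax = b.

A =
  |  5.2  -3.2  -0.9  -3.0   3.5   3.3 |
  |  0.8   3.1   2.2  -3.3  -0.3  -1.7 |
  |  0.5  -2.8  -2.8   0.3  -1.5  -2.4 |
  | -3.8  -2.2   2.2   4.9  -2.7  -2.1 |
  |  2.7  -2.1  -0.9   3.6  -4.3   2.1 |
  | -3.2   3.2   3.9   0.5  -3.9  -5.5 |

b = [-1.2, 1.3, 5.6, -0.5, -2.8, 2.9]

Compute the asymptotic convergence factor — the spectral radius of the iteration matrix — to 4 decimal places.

1.2553

Write A = D+L+U with D = diag(5.2, 3.1, -2.8, 4.9, -4.3, -5.5).
GS T = -(D+L)⁻¹U: row 0 first, T[0,5] = -(3.3)/(5.2) = -0.6346; later rows by forward substitution.
  T[0,:] = [+0.0000  +0.6154  +0.1731  +0.5769  -0.6731  -0.6346]
  T[1,:] = [+0.0000  -0.1588  -0.7543  +0.9156  +0.2705  +0.7122]
  T[2,:] = [+0.0000  +0.2687  +0.7852  -0.7055  -0.9264  -1.6826]
  T[3,:] = [+0.0000  +0.2853  -0.5570  +1.1753  +0.5664  +1.0116]
  T[4,:] = [+0.0000  +0.6466  -0.1536  +1.0467  +0.1134  +0.9412]
  T[5,:] = [+0.0000  -0.6925  +0.0755  -0.9385  -0.1368  -0.9850]
|eigenvalues of T|: 1.2553, 0.7322, 0.4274, 0.1472, 0.1267, 0.0000.
ρ = 1.2553; 1.2553 > 1 ⇒ diverges.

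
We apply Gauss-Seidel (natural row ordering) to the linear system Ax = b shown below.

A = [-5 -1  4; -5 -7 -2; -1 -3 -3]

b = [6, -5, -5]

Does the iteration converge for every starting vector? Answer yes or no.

yes

Let D = diag(-5, -7, -3); L, U the strict triangles.
T_GS = -(D+L)⁻¹U: row 0 first, T[0,2] = -(4)/(-5) = +0.8000; later rows by forward substitution.
  T[0,:] = [+0.0000, -0.2000, +0.8000]
  T[1,:] = [+0.0000, +0.1429, -0.8571]
  T[2,:] = [+0.0000, -0.0762, +0.5905]
|roots of det(T-λI)|: 0.7064, 0.0270, 0.0000.
ρ = 0.7064; 0.7064 < 1 ⇒ converges.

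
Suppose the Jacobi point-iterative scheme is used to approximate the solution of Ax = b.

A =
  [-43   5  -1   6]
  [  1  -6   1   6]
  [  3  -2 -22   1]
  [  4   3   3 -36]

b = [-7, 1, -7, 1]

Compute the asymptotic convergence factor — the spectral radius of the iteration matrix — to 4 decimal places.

0.3873

Split A = D + L + U, D = diag(-43, -6, -22, -36).
T_J = -D⁻¹(L+U): T[1,0] = -(1)/(-6) = +0.1667; T[1,1] = 0.
  T[0,:] = [+0.0000 +0.1163 -0.0233 +0.1395]
  T[1,:] = [+0.1667 +0.0000 +0.1667 +1.0000]
  T[2,:] = [+0.1364 -0.0909 +0.0000 +0.0455]
  T[3,:] = [+0.1111 +0.0833 +0.0833 +0.0000]
|roots of det(T-λI)|: 0.3873, 0.2941, 0.1375, 0.1375.
ρ = 0.3873; 0.3873 < 1 ⇒ converges.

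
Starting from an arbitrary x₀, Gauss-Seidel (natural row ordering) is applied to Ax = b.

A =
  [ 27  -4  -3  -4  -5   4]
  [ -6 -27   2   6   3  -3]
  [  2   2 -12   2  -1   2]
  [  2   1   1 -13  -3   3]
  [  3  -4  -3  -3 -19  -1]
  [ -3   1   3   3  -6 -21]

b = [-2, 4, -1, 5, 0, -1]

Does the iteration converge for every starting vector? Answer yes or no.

yes

Diagonal D = diag(27, -27, -12, -13, -19, -21); L, U strict lower/upper.
T_GS = -(D+L)⁻¹U: row 0 first, T[0,5] = -(4)/(27) = -0.1481; later rows by forward substitution.
  T[0,:] = [+0.0000  +0.1481  +0.1111  +0.1481  +0.1852  -0.1481]
  T[1,:] = [+0.0000  -0.0329  +0.0494  +0.1893  +0.0700  -0.0782]
  T[2,:] = [+0.0000  +0.0192  +0.0267  +0.2229  -0.0408  +0.1289]
  T[3,:] = [+0.0000  +0.0217  +0.0230  +0.0545  -0.2000  +0.2119]
  T[4,:] = [+0.0000  +0.0239  -0.0007  -0.0603  +0.0525  -0.1134]
  T[5,:] = [+0.0000  -0.0237  -0.0062  +0.0447  -0.0725  +0.0985]
moduli |λ_i(T)| = 0.2508, 0.1392, 0.1382, 0.0257, 0.0257, 0.0000.
ρ(T) = max|λ| = 0.2508; 0.2508 < 1, so it converges for any x₀.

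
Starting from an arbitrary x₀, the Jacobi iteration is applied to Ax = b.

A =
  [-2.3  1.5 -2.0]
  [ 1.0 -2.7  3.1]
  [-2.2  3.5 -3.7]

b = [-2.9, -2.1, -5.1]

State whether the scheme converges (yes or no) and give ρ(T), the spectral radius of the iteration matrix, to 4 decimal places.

A = D + L + U where D = diag(-2.3, -2.7, -3.7).
Jacobi: T = -D⁻¹(L+U), T[2,0] = -(-2.2)/(-3.7) = -0.5946; T[2,2] = 0.
  T[0,:] = [+0.0000  +0.6522  -0.8696]
  T[1,:] = [+0.3704  +0.0000  +1.1481]
  T[2,:] = [-0.5946  +0.9459  +0.0000]
|roots of det(T-λI)|: 1.5282, 1.0693, 0.4589.
ρ = 1.5282; 1.5282 > 1, so it fails to converge.

no, ρ = 1.5282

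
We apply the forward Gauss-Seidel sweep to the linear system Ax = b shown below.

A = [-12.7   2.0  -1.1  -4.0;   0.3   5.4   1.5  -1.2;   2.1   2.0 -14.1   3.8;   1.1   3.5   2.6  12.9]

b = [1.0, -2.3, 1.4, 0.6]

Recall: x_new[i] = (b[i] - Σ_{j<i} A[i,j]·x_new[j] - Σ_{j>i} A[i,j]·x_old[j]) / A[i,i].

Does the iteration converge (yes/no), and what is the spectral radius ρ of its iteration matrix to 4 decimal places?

Diagonal D = diag(-12.7, 5.4, -14.1, 12.9); L, U strict lower/upper.
T_GS = -(D+L)⁻¹U: row 0 first, T[0,1] = -(2)/(-12.7) = +0.1575; later rows by forward substitution.
  T[0,:] = [+0.0000, +0.1575, -0.0866, -0.3150]
  T[1,:] = [+0.0000, -0.0087, -0.2730, +0.2397]
  T[2,:] = [+0.0000, +0.0222, -0.0516, +0.2566]
  T[3,:] = [+0.0000, -0.0155, +0.0918, -0.0899]
|λ(T)| sorted: 0.1605, 0.0844, 0.0742, 0.0000.
ρ(T) = max|λ| = 0.1605; 0.1605 < 1 ⇒ converges.

yes, ρ = 0.1605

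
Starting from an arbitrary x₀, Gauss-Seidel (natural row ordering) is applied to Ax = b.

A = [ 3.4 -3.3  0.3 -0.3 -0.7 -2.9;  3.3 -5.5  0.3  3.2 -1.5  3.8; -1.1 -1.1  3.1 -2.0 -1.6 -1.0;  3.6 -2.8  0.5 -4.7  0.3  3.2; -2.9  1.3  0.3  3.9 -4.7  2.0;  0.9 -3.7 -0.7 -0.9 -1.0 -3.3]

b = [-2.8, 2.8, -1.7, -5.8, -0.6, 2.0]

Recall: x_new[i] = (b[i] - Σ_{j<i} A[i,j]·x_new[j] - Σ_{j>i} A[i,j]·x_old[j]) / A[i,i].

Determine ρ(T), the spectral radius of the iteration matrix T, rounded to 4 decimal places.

1.2159

Split A = D + L + U, D = diag(3.4, -5.5, 3.1, -4.7, -4.7, -3.3).
T_GS = -(D+L)⁻¹U: row 0 first, T[0,3] = -(-0.3)/(3.4) = +0.0882; later rows by forward substitution.
  T[0,:] = [+0.0000  +0.9706  -0.0882  +0.0882  +0.2059  +0.8529]
  T[1,:] = [+0.0000  +0.5824  +0.0016  +0.6348  -0.1492  +1.2027]
  T[2,:] = [+0.0000  +0.5510  -0.0307  +0.9017  +0.5362  +1.0520]
  T[3,:] = [+0.0000  +0.4551  -0.0718  -0.2146  +0.3675  +0.7296]
  T[4,:] = [+0.0000  -0.0250  -0.0067  +0.0006  +0.1708  +0.9045]
  T[5,:] = [+0.0000  -0.6217  +0.0023  -0.8205  -0.0423  -1.8120]
|λ(T)| sorted: 1.2159, 0.4989, 0.4989, 0.4045, 0.0021, 0.0000.
ρ = 1.2159; 1.2159 > 1, so it fails to converge.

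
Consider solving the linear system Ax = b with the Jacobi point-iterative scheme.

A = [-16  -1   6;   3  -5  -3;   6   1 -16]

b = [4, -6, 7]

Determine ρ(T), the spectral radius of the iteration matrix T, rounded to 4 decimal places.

Split A = D + L + U, D = diag(-16, -5, -16).
Jacobi T = -D⁻¹(L+U): T[1,2] = -(-3)/(-5) = -0.6000; T[1,1] = 0.
  T[0,:] = [+0.0000, -0.0625, +0.3750]
  T[1,:] = [+0.6000, +0.0000, -0.6000]
  T[2,:] = [+0.3750, +0.0625, +0.0000]
|roots of det(T-λI)|: 0.3750, 0.2739, 0.2739.
spectral radius ρ = 0.3750; 0.3750 < 1, so it converges for any x₀.

0.3750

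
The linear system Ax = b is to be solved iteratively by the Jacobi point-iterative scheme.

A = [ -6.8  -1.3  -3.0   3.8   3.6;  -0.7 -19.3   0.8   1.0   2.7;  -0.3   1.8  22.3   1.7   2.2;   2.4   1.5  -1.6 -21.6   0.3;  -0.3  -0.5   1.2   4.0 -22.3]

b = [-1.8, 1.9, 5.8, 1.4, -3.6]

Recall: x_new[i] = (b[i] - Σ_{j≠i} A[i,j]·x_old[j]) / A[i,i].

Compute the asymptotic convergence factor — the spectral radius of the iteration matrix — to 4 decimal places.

Split A = D + L + U, D = diag(-6.8, -19.3, 22.3, -21.6, -22.3).
Jacobi: T = -D⁻¹(L+U), T[4,2] = -(1.2)/(-22.3) = +0.0538; T[4,4] = 0.
  T[0,:] = [+0.0000  -0.1912  -0.4412  +0.5588  +0.5294]
  T[1,:] = [-0.0363  +0.0000  +0.0415  +0.0518  +0.1399]
  T[2,:] = [+0.0135  -0.0807  +0.0000  -0.0762  -0.0987]
  T[3,:] = [+0.1111  +0.0694  -0.0741  +0.0000  +0.0139]
  T[4,:] = [-0.0135  -0.0224  +0.0538  +0.1794  +0.0000]
|λ(T)| sorted: 0.3244, 0.2070, 0.2070, 0.1049, 0.1049.
spectral radius ρ = 0.3244; 0.3244 < 1, so it converges for any x₀.

0.3244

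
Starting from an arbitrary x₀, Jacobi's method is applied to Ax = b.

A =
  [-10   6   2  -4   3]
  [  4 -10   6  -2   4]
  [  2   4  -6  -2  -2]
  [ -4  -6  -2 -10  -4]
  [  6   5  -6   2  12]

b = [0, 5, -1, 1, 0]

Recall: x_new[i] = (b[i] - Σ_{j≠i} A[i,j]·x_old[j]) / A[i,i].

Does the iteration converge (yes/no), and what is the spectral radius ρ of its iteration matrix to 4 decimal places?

no, ρ = 1.2016

Write A = D+L+U with D = diag(-10, -10, -6, -10, 12).
Jacobi T = -D⁻¹(L+U): T[0,4] = -(3)/(-10) = +0.3000; T[0,0] = 0.
  T[0,:] = [+0.0000 +0.6000 +0.2000 -0.4000 +0.3000]
  T[1,:] = [+0.4000 +0.0000 +0.6000 -0.2000 +0.4000]
  T[2,:] = [+0.3333 +0.6667 +0.0000 -0.3333 -0.3333]
  T[3,:] = [-0.4000 -0.6000 -0.2000 +0.0000 -0.4000]
  T[4,:] = [-0.5000 -0.4167 +0.5000 -0.1667 +0.0000]
moduli |λ_i(T)| = 1.2016, 0.5650, 0.5650, 0.4053, 0.4053.
ρ(T) = max|λ| = 1.2016; 1.2016 > 1: divergent.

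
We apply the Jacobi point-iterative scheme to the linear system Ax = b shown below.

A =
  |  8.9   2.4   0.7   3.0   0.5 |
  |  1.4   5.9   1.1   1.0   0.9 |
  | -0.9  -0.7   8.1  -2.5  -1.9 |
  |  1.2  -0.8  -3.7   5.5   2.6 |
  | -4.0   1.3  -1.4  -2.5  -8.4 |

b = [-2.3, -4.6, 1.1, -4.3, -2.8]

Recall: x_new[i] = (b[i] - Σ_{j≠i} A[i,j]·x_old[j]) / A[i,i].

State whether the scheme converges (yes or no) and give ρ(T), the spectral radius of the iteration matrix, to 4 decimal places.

yes, ρ = 0.7609

A = D + L + U where D = diag(8.9, 5.9, 8.1, 5.5, -8.4).
Jacobi T = -D⁻¹(L+U): T[1,4] = -(0.9)/(5.9) = -0.1525; T[1,1] = 0.
  T[0,:] = [+0.0000 -0.2697 -0.0787 -0.3371 -0.0562]
  T[1,:] = [-0.2373 +0.0000 -0.1864 -0.1695 -0.1525]
  T[2,:] = [+0.1111 +0.0864 +0.0000 +0.3086 +0.2346]
  T[3,:] = [-0.2182 +0.1455 +0.6727 +0.0000 -0.4727]
  T[4,:] = [-0.4762 +0.1548 -0.1667 -0.2976 +0.0000]
|λ(T)| sorted: 0.7609, 0.4654, 0.2829, 0.2829, 0.0988.
spectral radius ρ = 0.7609; 0.7609 < 1, so it converges for any x₀.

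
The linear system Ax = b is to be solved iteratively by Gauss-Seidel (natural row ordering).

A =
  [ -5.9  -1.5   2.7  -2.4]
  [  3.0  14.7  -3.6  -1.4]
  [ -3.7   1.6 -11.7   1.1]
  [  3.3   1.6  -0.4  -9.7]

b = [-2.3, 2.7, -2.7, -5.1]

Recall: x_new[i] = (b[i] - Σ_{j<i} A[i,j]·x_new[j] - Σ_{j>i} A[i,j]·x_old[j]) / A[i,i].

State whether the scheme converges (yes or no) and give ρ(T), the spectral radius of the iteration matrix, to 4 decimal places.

yes, ρ = 0.3355

Diagonal D = diag(-5.9, 14.7, -11.7, -9.7); L, U strict lower/upper.
Gauss-Seidel: T = -(D+L)⁻¹U, row 0 first, T[0,2] = -(2.7)/(-5.9) = +0.4576; later rows by forward substitution.
  T[0,:] = [+0.0000, -0.2542, +0.4576, -0.4068]
  T[1,:] = [+0.0000, +0.0519, +0.1515, +0.1783]
  T[2,:] = [+0.0000, +0.0875, -0.1240, +0.2470]
  T[3,:] = [+0.0000, -0.0815, +0.1858, -0.1192]
|roots of det(T-λI)|: 0.3355, 0.0770, 0.0770, 0.0000.
ρ(T) = max|λ| = 0.3355; 0.3355 < 1 ⇒ converges.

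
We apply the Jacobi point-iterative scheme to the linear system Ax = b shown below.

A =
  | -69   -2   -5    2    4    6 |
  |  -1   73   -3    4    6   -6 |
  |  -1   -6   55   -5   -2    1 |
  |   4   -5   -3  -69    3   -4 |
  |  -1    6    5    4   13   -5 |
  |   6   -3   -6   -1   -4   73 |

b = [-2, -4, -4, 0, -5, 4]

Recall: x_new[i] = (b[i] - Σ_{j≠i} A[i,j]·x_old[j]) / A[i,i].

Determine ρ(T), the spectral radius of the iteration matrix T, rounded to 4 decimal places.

0.1979

Write A = D+L+U with D = diag(-69, 73, 55, -69, 13, 73).
T_J = -D⁻¹(L+U): T[3,2] = -(-3)/(-69) = -0.0435; T[3,3] = 0.
  T[0,:] = [+0.0000 -0.0290 -0.0725 +0.0290 +0.0580 +0.0870]
  T[1,:] = [+0.0137 +0.0000 +0.0411 -0.0548 -0.0822 +0.0822]
  T[2,:] = [+0.0182 +0.1091 +0.0000 +0.0909 +0.0364 -0.0182]
  T[3,:] = [+0.0580 -0.0725 -0.0435 +0.0000 +0.0435 -0.0580]
  T[4,:] = [+0.0769 -0.4615 -0.3846 -0.3077 +0.0000 +0.3846]
  T[5,:] = [-0.0822 +0.0411 +0.0822 +0.0137 +0.0548 +0.0000]
moduli |λ_i(T)| = 0.1979, 0.1366, 0.1366, 0.0861, 0.0686, 0.0686.
ρ(T) = max|λ| = 0.1979; 0.1979 < 1: convergent.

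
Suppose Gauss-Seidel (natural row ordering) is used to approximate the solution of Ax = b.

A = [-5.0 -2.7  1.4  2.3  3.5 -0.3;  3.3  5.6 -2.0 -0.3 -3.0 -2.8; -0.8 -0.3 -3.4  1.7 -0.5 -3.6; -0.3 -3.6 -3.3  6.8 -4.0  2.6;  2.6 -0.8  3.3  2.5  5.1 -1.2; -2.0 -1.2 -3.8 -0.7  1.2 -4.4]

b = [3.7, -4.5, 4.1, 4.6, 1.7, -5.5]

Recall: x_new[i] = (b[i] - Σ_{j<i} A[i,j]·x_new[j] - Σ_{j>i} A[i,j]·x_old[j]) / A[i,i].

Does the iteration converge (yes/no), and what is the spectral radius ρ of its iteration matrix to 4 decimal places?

no, ρ = 1.3018

Diagonal D = diag(-5, 5.6, -3.4, 6.8, 5.1, -4.4); L, U strict lower/upper.
GS T = -(D+L)⁻¹U: row 0 first, T[0,2] = -(1.4)/(-5) = +0.2800; later rows by forward substitution.
  T[0,:] = [+0.0000  -0.5400  +0.2800  +0.4600  +0.7000  -0.0600]
  T[1,:] = [+0.0000  +0.3182  +0.1921  -0.2175  +0.1232  +0.5354]
  T[2,:] = [+0.0000  +0.0990  -0.0828  +0.4110  -0.3226  -1.0919]
  T[3,:] = [+0.0000  +0.1927  +0.0739  +0.1046  +0.5278  -0.6315]
  T[4,:] = [+0.0000  +0.1667  -0.0952  -0.5858  -0.3875  +1.3660]
  T[5,:] = [+0.0000  +0.0880  -0.1459  -0.6811  -0.2628  +1.2973]
|eigenvalues of T|: 1.3018, 0.3474, 0.3128, 0.2549, 0.1683, 0.0000.
spectral radius ρ = 1.3018; 1.3018 > 1: divergent.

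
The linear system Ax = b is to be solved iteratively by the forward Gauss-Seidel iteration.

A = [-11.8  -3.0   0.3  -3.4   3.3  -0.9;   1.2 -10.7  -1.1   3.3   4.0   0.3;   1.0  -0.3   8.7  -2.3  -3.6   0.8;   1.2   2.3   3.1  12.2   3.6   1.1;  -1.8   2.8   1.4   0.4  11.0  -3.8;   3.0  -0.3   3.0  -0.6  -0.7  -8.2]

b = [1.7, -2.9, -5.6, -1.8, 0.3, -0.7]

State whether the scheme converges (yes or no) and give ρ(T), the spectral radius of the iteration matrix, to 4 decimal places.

A = D + L + U where D = diag(-11.8, -10.7, 8.7, 12.2, 11, -8.2).
T_GS = -(D+L)⁻¹U: row 0 first, T[0,4] = -(3.3)/(-11.8) = +0.2797; later rows by forward substitution.
  T[0,:] = [+0.0000  -0.2542  +0.0254  -0.2881  +0.2797  -0.0763]
  T[1,:] = [+0.0000  -0.0285  -0.1000  +0.2761  +0.4052  +0.0195]
  T[2,:] = [+0.0000  +0.0282  -0.0064  +0.3070  +0.3956  -0.0825]
  T[3,:] = [+0.0000  +0.0232  +0.0180  -0.1017  -0.4995  -0.0654]
  T[4,:] = [+0.0000  -0.0388  +0.0298  -0.1528  -0.0896  +0.3409]
  T[5,:] = [+0.0000  -0.0800  +0.0068  +0.0173  +0.2764  -0.0831]
|eigenvalues of T|: 0.5474, 0.3056, 0.1501, 0.1501, 0.0683, 0.0000.
ρ = 0.5474; 0.5474 < 1 ⇒ converges.

yes, ρ = 0.5474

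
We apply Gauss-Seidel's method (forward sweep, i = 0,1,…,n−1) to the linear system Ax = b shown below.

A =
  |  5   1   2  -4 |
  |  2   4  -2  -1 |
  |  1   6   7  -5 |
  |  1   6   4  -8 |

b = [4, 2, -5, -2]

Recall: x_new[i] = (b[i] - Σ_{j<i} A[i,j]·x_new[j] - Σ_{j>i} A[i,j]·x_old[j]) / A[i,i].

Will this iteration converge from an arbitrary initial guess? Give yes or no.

A = D + L + U where D = diag(5, 4, 7, -8).
Gauss-Seidel: T = -(D+L)⁻¹U, row 0 first, T[0,3] = -(-4)/(5) = +0.8000; later rows by forward substitution.
  T[0,:] = [+0.0000 -0.2000 -0.4000 +0.8000]
  T[1,:] = [+0.0000 +0.1000 +0.7000 -0.1500]
  T[2,:] = [+0.0000 -0.0571 -0.5429 +0.7286]
  T[3,:] = [+0.0000 +0.0214 +0.2036 +0.3518]
|eigenvalues of T|: 0.6214, 0.5017, 0.0286, 0.0000.
ρ(T) = max|λ| = 0.6214; 0.6214 < 1: convergent.

yes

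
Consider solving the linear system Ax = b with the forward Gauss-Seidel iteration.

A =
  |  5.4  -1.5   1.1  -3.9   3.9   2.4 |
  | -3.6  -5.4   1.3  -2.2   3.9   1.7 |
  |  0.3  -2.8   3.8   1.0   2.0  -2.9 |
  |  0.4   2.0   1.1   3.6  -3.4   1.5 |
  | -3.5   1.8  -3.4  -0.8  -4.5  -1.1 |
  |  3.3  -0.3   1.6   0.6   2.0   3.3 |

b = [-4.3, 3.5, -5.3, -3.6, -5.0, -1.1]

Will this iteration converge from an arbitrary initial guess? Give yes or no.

no

Let D = diag(5.4, -5.4, 3.8, 3.6, -4.5, 3.3); L, U the strict triangles.
T_GS = -(D+L)⁻¹U: row 0 first, T[0,4] = -(3.9)/(5.4) = -0.7222; later rows by forward substitution.
  T[0,:] = [+0.0000  +0.2778  -0.2037  +0.7222  -0.7222  -0.4444]
  T[1,:] = [+0.0000  -0.1852  +0.3765  -0.8889  +1.2037  +0.6111]
  T[2,:] = [+0.0000  -0.1584  +0.2935  -0.9751  +0.4176  +1.2485]
  T[3,:] = [+0.0000  +0.1204  -0.2762  +0.7115  +0.2284  -1.0883]
  T[4,:] = [+0.0000  -0.1919  +0.1364  -0.3070  +0.6871  -0.4042]
  T[5,:] = [+0.0000  -0.1234  +0.0632  -0.2735  +0.1712  +0.3375]
|roots of det(T-λI)|: 1.1720, 0.4436, 0.3627, 0.3627, 0.0594, 0.0000.
spectral radius ρ = 1.1720; 1.1720 > 1 ⇒ diverges.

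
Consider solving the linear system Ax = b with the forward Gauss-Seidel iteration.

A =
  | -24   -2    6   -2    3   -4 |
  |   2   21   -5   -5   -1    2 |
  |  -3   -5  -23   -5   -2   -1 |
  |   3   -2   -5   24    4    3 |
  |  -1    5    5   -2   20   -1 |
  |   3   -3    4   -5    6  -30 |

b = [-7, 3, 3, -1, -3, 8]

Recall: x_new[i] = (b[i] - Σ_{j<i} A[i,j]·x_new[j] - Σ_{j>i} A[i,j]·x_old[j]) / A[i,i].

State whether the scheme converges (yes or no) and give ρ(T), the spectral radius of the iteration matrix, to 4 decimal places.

Write A = D+L+U with D = diag(-24, 21, -23, 24, 20, -30).
T_GS = -(D+L)⁻¹U: row 0 first, T[0,4] = -(3)/(-24) = +0.1250; later rows by forward substitution.
  T[0,:] = [+0.0000 -0.0833 +0.2500 -0.0833 +0.1250 -0.1667]
  T[1,:] = [+0.0000 +0.0079 +0.2143 +0.2460 +0.0357 -0.0794]
  T[2,:] = [+0.0000 +0.0091 -0.0792 -0.2600 -0.1110 -0.0045]
  T[3,:] = [+0.0000 +0.0130 -0.0299 -0.0232 -0.2024 -0.1117]
  T[4,:] = [+0.0000 -0.0071 -0.0243 -0.0030 +0.0048 +0.0515]
  T[5,:] = [+0.0000 -0.0115 -0.0069 -0.0643 +0.0288 +0.0196]
|λ(T)| sorted: 0.1991, 0.1029, 0.0899, 0.0442, 0.0442, 0.0000.
spectral radius ρ = 0.1991; 0.1991 < 1 ⇒ converges.

yes, ρ = 0.1991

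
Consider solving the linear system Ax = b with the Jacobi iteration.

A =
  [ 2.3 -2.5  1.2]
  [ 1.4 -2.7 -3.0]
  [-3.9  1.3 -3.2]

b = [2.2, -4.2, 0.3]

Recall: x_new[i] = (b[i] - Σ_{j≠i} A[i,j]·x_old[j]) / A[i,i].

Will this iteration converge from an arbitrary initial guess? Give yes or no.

no

Write A = D+L+U with D = diag(2.3, -2.7, -3.2).
T_J = -D⁻¹(L+U): T[1,2] = -(-3)/(-2.7) = -1.1111; T[1,1] = 0.
  T[0,:] = [+0.0000 +1.0870 -0.5217]
  T[1,:] = [+0.5185 +0.0000 -1.1111]
  T[2,:] = [-1.2188 +0.4062 +0.0000]
eigenvalue magnitudes: 1.3310, 1.0116, 1.0116.
spectral radius ρ = 1.3310; 1.3310 > 1: divergent.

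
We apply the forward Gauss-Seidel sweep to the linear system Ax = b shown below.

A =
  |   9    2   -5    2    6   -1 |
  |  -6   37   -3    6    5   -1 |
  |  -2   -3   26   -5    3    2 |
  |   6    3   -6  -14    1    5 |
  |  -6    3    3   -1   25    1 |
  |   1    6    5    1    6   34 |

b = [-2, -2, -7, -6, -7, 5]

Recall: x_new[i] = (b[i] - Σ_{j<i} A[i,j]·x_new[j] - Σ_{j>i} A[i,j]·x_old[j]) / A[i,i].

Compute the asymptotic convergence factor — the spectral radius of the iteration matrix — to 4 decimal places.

Write A = D+L+U with D = diag(9, 37, 26, -14, 25, 34).
T_GS = -(D+L)⁻¹U: row 0 first, T[0,1] = -(2)/(9) = -0.2222; later rows by forward substitution.
  T[0,:] = [+0.0000  -0.2222  +0.5556  -0.2222  -0.6667  +0.1111]
  T[1,:] = [+0.0000  -0.0360  +0.1712  -0.1982  -0.2432  +0.0450]
  T[2,:] = [+0.0000  -0.0213  +0.0625  +0.1523  -0.1947  -0.0632]
  T[3,:] = [+0.0000  -0.0939  +0.2480  -0.2030  -0.1830  +0.4415]
  T[4,:] = [+0.0000  -0.0502  +0.1152  -0.0560  -0.1148  +0.0065]
  T[5,:] = [+0.0000  +0.0276  -0.0834  +0.0350  +0.1168  -0.0161]
|eigenvalues of T|: 0.4725, 0.1144, 0.1144, 0.0748, 0.0006, 0.0000.
spectral radius ρ = 0.4725; 0.4725 < 1, so it converges for any x₀.

0.4725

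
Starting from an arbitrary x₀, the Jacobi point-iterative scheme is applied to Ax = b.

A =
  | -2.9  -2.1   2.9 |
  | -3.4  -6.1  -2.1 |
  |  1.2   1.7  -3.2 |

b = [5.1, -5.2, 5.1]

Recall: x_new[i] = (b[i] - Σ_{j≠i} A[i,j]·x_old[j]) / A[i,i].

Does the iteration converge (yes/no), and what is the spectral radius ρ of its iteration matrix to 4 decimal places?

yes, ρ = 0.9053

Write A = D+L+U with D = diag(-2.9, -6.1, -3.2).
T_J = -D⁻¹(L+U): T[1,0] = -(-3.4)/(-6.1) = -0.5574; T[1,1] = 0.
  T[0,:] = [+0.0000 -0.7241 +1.0000]
  T[1,:] = [-0.5574 +0.0000 -0.3443]
  T[2,:] = [+0.3750 +0.5312 +0.0000]
moduli |λ_i(T)| = 0.9053, 0.4731, 0.4731.
ρ(T) = max|λ| = 0.9053; 0.9053 < 1 ⇒ converges.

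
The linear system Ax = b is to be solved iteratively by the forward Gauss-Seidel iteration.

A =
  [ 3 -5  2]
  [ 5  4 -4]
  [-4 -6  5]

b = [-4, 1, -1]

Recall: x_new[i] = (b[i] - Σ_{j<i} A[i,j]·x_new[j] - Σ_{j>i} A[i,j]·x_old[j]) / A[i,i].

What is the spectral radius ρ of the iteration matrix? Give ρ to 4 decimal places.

1.3817

A = D + L + U where D = diag(3, 4, 5).
T_GS = -(D+L)⁻¹U: row 0 first, T[0,2] = -(2)/(3) = -0.6667; later rows by forward substitution.
  T[0,:] = [+0.0000, +1.6667, -0.6667]
  T[1,:] = [+0.0000, -2.0833, +1.8333]
  T[2,:] = [+0.0000, -1.1667, +1.6667]
|roots of det(T-λI)|: 1.3817, 0.9650, 0.0000.
ρ = 1.3817; 1.3817 > 1: divergent.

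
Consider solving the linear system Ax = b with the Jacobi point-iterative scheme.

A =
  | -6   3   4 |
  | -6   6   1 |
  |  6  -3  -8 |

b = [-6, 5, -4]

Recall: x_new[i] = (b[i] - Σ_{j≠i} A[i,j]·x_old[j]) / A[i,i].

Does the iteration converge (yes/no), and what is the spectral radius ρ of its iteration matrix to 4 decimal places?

A = D + L + U where D = diag(-6, 6, -8).
T_J = -D⁻¹(L+U): T[1,0] = -(-6)/(6) = +1.0000; T[1,1] = 0.
  T[0,:] = [+0.0000  +0.5000  +0.6667]
  T[1,:] = [+1.0000  +0.0000  -0.1667]
  T[2,:] = [+0.7500  -0.3750  +0.0000]
|λ(T)| sorted: 1.1546, 0.8276, 0.3270.
ρ = 1.1546; 1.1546 > 1, so it fails to converge.

no, ρ = 1.1546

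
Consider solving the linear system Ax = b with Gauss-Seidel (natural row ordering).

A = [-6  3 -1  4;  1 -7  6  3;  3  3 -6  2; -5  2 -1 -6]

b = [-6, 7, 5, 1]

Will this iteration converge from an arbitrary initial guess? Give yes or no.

Write A = D+L+U with D = diag(-6, -7, -6, -6).
GS T = -(D+L)⁻¹U: row 0 first, T[0,1] = -(3)/(-6) = +0.5000; later rows by forward substitution.
  T[0,:] = [+0.0000, +0.5000, -0.1667, +0.6667]
  T[1,:] = [+0.0000, +0.0714, +0.8333, +0.5238]
  T[2,:] = [+0.0000, +0.2857, +0.3333, +0.9286]
  T[3,:] = [+0.0000, -0.4405, +0.3611, -0.5357]
|λ(T)| sorted: 0.8866, 0.4700, 0.2857, 0.0000.
ρ(T) = max|λ| = 0.8866; 0.8866 < 1: convergent.

yes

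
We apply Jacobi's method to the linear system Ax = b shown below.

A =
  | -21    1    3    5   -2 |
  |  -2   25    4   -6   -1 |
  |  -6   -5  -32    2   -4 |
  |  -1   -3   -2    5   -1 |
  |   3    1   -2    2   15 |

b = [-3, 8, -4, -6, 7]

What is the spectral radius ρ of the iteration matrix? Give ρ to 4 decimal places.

Let D = diag(-21, 25, -32, 5, 15); L, U the strict triangles.
Jacobi: T = -D⁻¹(L+U), T[4,2] = -(-2)/(15) = +0.1333; T[4,4] = 0.
  T[0,:] = [+0.0000 +0.0476 +0.1429 +0.2381 -0.0952]
  T[1,:] = [+0.0800 +0.0000 -0.1600 +0.2400 +0.0400]
  T[2,:] = [-0.1875 -0.1562 +0.0000 +0.0625 -0.1250]
  T[3,:] = [+0.2000 +0.6000 +0.4000 +0.0000 +0.2000]
  T[4,:] = [-0.2000 -0.0667 +0.1333 -0.1333 +0.0000]
|λ(T)| sorted: 0.5031, 0.3639, 0.1571, 0.1165, 0.1165.
spectral radius ρ = 0.5031; 0.5031 < 1 ⇒ converges.

0.5031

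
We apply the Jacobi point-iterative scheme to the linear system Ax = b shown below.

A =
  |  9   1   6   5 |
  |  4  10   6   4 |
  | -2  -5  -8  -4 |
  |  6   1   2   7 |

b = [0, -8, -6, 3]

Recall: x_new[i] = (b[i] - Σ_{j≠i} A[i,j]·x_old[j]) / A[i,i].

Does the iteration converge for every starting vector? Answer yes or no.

no

Split A = D + L + U, D = diag(9, 10, -8, 7).
Jacobi T = -D⁻¹(L+U): T[0,2] = -(6)/(9) = -0.6667; T[0,0] = 0.
  T[0,:] = [+0.0000  -0.1111  -0.6667  -0.5556]
  T[1,:] = [-0.4000  +0.0000  -0.6000  -0.4000]
  T[2,:] = [-0.2500  -0.6250  +0.0000  -0.5000]
  T[3,:] = [-0.8571  -0.1429  -0.2857  +0.0000]
eigenvalue magnitudes: 1.3439, 0.6590, 0.6590, 0.0870.
spectral radius ρ = 1.3439; 1.3439 > 1: divergent.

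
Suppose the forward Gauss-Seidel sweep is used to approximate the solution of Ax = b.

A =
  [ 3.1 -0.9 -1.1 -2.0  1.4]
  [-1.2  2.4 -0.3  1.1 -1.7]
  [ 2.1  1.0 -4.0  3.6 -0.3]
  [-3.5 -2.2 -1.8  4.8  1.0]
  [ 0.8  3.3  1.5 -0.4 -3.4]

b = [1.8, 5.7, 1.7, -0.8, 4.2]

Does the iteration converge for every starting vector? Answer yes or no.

no

Let D = diag(3.1, 2.4, -4, 4.8, -3.4); L, U the strict triangles.
GS T = -(D+L)⁻¹U: row 0 first, T[0,3] = -(-2)/(3.1) = +0.6452; later rows by forward substitution.
  T[0,:] = [+0.0000, +0.2903, +0.3548, +0.6452, -0.4516]
  T[1,:] = [+0.0000, +0.1452, +0.3024, -0.1358, +0.4825]
  T[2,:] = [+0.0000, +0.1887, +0.2619, +1.2048, -0.1915]
  T[3,:] = [+0.0000, +0.3490, +0.4956, +0.8600, -0.3883]
  T[4,:] = [+0.0000, +0.2514, +0.4343, +0.4504, +0.3233]
|roots of det(T-λI)|: 1.2089, 0.6055, 0.2138, 0.0102, 0.0000.
ρ = 1.2089; 1.2089 > 1, so it fails to converge.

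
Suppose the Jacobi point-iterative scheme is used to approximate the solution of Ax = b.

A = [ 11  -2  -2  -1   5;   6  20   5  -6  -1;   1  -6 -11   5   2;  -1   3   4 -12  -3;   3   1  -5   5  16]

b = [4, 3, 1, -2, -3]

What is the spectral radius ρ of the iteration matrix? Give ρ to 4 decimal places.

0.8241

Let D = diag(11, 20, -11, -12, 16); L, U the strict triangles.
Jacobi: T = -D⁻¹(L+U), T[2,0] = -(1)/(-11) = +0.0909; T[2,2] = 0.
  T[0,:] = [+0.0000, +0.1818, +0.1818, +0.0909, -0.4545]
  T[1,:] = [-0.3000, +0.0000, -0.2500, +0.3000, +0.0500]
  T[2,:] = [+0.0909, -0.5455, +0.0000, +0.4545, +0.1818]
  T[3,:] = [-0.0833, +0.2500, +0.3333, +0.0000, -0.2500]
  T[4,:] = [-0.1875, -0.0625, +0.3125, -0.3125, +0.0000]
|λ(T)| sorted: 0.8241, 0.3977, 0.3977, 0.3772, 0.2581.
ρ(T) = max|λ| = 0.8241; 0.8241 < 1 ⇒ converges.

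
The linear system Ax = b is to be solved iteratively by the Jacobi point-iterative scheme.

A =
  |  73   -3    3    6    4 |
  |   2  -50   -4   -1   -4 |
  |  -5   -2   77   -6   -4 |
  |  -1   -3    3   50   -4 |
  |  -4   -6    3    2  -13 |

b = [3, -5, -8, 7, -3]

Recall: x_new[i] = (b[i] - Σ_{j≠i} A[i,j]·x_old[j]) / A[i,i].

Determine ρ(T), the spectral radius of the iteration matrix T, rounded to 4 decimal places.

Write A = D+L+U with D = diag(73, -50, 77, 50, -13).
Jacobi T = -D⁻¹(L+U): T[3,2] = -(3)/(50) = -0.0600; T[3,3] = 0.
  T[0,:] = [+0.0000 +0.0411 -0.0411 -0.0822 -0.0548]
  T[1,:] = [+0.0400 +0.0000 -0.0800 -0.0200 -0.0800]
  T[2,:] = [+0.0649 +0.0260 +0.0000 +0.0779 +0.0519]
  T[3,:] = [+0.0200 +0.0600 -0.0600 +0.0000 +0.0800]
  T[4,:] = [-0.3077 -0.4615 +0.2308 +0.1538 +0.0000]
moduli |λ_i(T)| = 0.3004, 0.2246, 0.0762, 0.0762, 0.0007.
ρ = 0.3004; 0.3004 < 1: convergent.

0.3004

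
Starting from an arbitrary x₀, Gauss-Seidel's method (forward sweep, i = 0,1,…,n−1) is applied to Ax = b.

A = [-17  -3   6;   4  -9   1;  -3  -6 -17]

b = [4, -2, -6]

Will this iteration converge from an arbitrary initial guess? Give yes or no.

yes

Split A = D + L + U, D = diag(-17, -9, -17).
GS T = -(D+L)⁻¹U: row 0 first, T[0,1] = -(-3)/(-17) = -0.1765; later rows by forward substitution.
  T[0,:] = [+0.0000, -0.1765, +0.3529]
  T[1,:] = [+0.0000, -0.0784, +0.2680]
  T[2,:] = [+0.0000, +0.0588, -0.1569]
|eigenvalues of T|: 0.2492, 0.0139, 0.0000.
spectral radius ρ = 0.2492; 0.2492 < 1 ⇒ converges.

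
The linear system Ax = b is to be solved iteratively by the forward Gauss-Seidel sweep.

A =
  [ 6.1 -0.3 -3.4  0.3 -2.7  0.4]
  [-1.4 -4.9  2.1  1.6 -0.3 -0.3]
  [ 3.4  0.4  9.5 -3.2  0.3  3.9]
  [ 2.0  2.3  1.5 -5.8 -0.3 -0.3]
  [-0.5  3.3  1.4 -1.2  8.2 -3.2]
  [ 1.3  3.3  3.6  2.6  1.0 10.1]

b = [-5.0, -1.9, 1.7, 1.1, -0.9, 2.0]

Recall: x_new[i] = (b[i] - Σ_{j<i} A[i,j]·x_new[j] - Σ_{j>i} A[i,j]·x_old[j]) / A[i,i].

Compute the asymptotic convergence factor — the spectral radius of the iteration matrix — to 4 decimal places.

0.6647

A = D + L + U where D = diag(6.1, -4.9, 9.5, -5.8, 8.2, 10.1).
GS T = -(D+L)⁻¹U: row 0 first, T[0,1] = -(-0.3)/(6.1) = +0.0492; later rows by forward substitution.
  T[0,:] = [+0.0000, +0.0492, +0.5574, -0.0492, +0.4426, -0.0656]
  T[1,:] = [+0.0000, -0.0141, +0.2693, +0.3406, -0.1877, -0.0425]
  T[2,:] = [+0.0000, -0.0170, -0.2108, +0.3401, -0.1821, -0.3853]
  T[3,:] = [+0.0000, +0.0070, +0.2445, +0.2061, -0.0206, -0.1908]
  T[4,:] = [+0.0000, +0.0126, -0.0026, -0.1680, +0.1306, +0.4412]
  T[5,:] = [+0.0000, +0.0013, -0.1473, -0.2626, +0.0616, +0.1651]
|eigenvalues of T|: 0.6647, 0.3417, 0.0810, 0.0317, 0.0317, 0.0000.
ρ(T) = max|λ| = 0.6647; 0.6647 < 1, so it converges for any x₀.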